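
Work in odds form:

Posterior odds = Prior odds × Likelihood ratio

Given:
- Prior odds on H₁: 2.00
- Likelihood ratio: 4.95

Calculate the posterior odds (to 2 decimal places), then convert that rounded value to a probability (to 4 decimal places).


Step 1: Calculate posterior odds
Posterior odds = Prior odds × LR
               = 2.00 × 4.95
               = 9.90

Step 2: Convert to probability
P(H₁|E) = Posterior odds / (1 + Posterior odds)
       = 9.90 / (1 + 9.90)
       = 9.90 / 10.90
       = 0.9083

The evidence increased P(H₁) from 0.6667 to 0.9083.


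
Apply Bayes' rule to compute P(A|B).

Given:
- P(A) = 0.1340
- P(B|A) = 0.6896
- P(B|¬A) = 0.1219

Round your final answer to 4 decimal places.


Bayes' theorem: P(A|B) = P(B|A) × P(A) / P(B)

Step 1: Calculate P(B) using law of total probability
P(B) = P(B|A)P(A) + P(B|¬A)P(¬A)
     = 0.6896 × 0.1340 + 0.1219 × 0.8660
     = 0.09240640 + 0.10556540
     = 0.19797180

Step 2: Apply Bayes' theorem
P(A|B) = P(B|A) × P(A) / P(B)
       = 0.09240640 / 0.19797180
       = 0.4668


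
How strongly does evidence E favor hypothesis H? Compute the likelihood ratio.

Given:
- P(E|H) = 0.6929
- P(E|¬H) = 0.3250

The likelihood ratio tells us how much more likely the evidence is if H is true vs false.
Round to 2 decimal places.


Likelihood Ratio (LR) = P(E|H) / P(E|¬H)

LR = 0.6929 / 0.3250
   = 2.13

The evidence is 2.13 times more likely if H is true than if H is false.
LR > 1, so observing E raises the odds in favor of H.


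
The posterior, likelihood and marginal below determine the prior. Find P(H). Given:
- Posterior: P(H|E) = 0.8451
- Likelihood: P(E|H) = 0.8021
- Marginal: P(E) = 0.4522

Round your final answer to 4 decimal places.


From Bayes' theorem: P(H|E) = P(E|H) × P(H) / P(E)

Rearranging for P(H):
P(H) = P(H|E) × P(E) / P(E|H)
     = 0.8451 × 0.4522 / 0.8021
     = 0.38215422 / 0.8021
     = 0.4764


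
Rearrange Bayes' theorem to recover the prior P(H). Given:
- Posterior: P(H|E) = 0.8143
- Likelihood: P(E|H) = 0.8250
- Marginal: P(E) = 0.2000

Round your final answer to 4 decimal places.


From Bayes' theorem: P(H|E) = P(E|H) × P(H) / P(E)

Rearranging for P(H):
P(H) = P(H|E) × P(E) / P(E|H)
     = 0.8143 × 0.2000 / 0.8250
     = 0.16286000 / 0.8250
     = 0.1974


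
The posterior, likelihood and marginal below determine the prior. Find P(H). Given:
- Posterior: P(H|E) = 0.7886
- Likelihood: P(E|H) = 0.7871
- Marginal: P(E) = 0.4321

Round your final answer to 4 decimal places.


From Bayes' theorem: P(H|E) = P(E|H) × P(H) / P(E)

Rearranging for P(H):
P(H) = P(H|E) × P(E) / P(E|H)
     = 0.7886 × 0.4321 / 0.7871
     = 0.34075406 / 0.7871
     = 0.4329


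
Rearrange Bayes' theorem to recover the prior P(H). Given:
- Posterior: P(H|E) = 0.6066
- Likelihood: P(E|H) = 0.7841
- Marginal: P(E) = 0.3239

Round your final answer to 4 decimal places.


From Bayes' theorem: P(H|E) = P(E|H) × P(H) / P(E)

Rearranging for P(H):
P(H) = P(H|E) × P(E) / P(E|H)
     = 0.6066 × 0.3239 / 0.7841
     = 0.19647774 / 0.7841
     = 0.2506


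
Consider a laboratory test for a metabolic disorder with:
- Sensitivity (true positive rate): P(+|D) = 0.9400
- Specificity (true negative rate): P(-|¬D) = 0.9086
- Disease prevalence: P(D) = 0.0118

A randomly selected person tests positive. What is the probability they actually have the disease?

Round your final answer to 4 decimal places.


Let D = has disease, + = positive test

Given:
- P(D) = 0.0118 (prevalence)
- P(+|D) = 0.9400 (sensitivity)
- P(-|¬D) = 0.9086 (specificity)
- P(+|¬D) = 0.0914 (false positive rate = 1 - specificity)

Step 1: Find P(+)
P(+) = P(+|D)P(D) + P(+|¬D)P(¬D)
     = 0.9400 × 0.0118 + 0.0914 × 0.9882
     = 0.01109200 + 0.09032148
     = 0.10141348

Step 2: Apply Bayes' theorem for P(D|+)
P(D|+) = P(+|D)P(D) / P(+)
       = 0.01109200 / 0.10141348
       = 0.1094


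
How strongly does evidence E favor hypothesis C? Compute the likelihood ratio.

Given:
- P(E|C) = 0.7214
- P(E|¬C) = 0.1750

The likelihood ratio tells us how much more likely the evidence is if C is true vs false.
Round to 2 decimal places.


Likelihood Ratio (LR) = P(E|C) / P(E|¬C)

LR = 0.7214 / 0.1750
   = 4.12

The evidence is 4.12 times more likely if C is true than if C is false.
LR > 1, so observing E raises the odds in favor of C.


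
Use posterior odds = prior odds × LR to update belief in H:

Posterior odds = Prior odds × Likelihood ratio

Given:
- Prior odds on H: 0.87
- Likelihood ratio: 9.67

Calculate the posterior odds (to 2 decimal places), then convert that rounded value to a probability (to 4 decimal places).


Step 1: Calculate posterior odds
Posterior odds = Prior odds × LR
               = 0.87 × 9.67
               = 8.41

Step 2: Convert to probability
P(H|E) = Posterior odds / (1 + Posterior odds)
       = 8.41 / (1 + 8.41)
       = 8.41 / 9.41
       = 0.8937

The evidence increased P(H) from 0.4652 to 0.8937.


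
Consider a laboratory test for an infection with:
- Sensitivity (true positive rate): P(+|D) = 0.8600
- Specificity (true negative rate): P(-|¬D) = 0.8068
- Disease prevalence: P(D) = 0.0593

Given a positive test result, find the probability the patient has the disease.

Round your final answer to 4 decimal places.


Let D = has disease, + = positive test

Given:
- P(D) = 0.0593 (prevalence)
- P(+|D) = 0.8600 (sensitivity)
- P(-|¬D) = 0.8068 (specificity)
- P(+|¬D) = 0.1932 (false positive rate = 1 - specificity)

Step 1: Find P(+)
P(+) = P(+|D)P(D) + P(+|¬D)P(¬D)
     = 0.8600 × 0.0593 + 0.1932 × 0.9407
     = 0.05099800 + 0.18174324
     = 0.23274124

Step 2: Apply Bayes' theorem for P(D|+)
P(D|+) = P(+|D)P(D) / P(+)
       = 0.05099800 / 0.23274124
       = 0.2191


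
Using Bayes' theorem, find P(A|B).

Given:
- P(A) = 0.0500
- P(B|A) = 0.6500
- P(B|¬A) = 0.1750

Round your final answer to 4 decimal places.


Bayes' theorem: P(A|B) = P(B|A) × P(A) / P(B)

Step 1: Calculate P(B) using law of total probability
P(B) = P(B|A)P(A) + P(B|¬A)P(¬A)
     = 0.6500 × 0.0500 + 0.1750 × 0.9500
     = 0.03250000 + 0.16625000
     = 0.19875000

Step 2: Apply Bayes' theorem
P(A|B) = P(B|A) × P(A) / P(B)
       = 0.03250000 / 0.19875000
       = 0.1635


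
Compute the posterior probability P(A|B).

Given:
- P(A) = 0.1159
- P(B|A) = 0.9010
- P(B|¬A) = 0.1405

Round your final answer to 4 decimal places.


Bayes' theorem: P(A|B) = P(B|A) × P(A) / P(B)

Step 1: Calculate P(B) using law of total probability
P(B) = P(B|A)P(A) + P(B|¬A)P(¬A)
     = 0.9010 × 0.1159 + 0.1405 × 0.8841
     = 0.10442590 + 0.12421605
     = 0.22864195

Step 2: Apply Bayes' theorem
P(A|B) = P(B|A) × P(A) / P(B)
       = 0.10442590 / 0.22864195
       = 0.4567


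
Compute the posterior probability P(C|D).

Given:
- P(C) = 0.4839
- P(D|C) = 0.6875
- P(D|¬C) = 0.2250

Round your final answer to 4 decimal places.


Bayes' theorem: P(C|D) = P(D|C) × P(C) / P(D)

Step 1: Calculate P(D) using law of total probability
P(D) = P(D|C)P(C) + P(D|¬C)P(¬C)
     = 0.6875 × 0.4839 + 0.2250 × 0.5161
     = 0.33268125 + 0.11612250
     = 0.44880375

Step 2: Apply Bayes' theorem
P(C|D) = P(D|C) × P(C) / P(D)
       = 0.33268125 / 0.44880375
       = 0.7413


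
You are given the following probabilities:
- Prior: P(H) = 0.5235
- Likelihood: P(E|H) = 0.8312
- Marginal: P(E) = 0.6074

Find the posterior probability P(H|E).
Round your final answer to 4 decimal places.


Using Bayes' theorem:

P(H|E) = P(E|H) × P(H) / P(E)
       = 0.8312 × 0.5235 / 0.6074
       = 0.43513320 / 0.6074
       = 0.7164

The evidence strengthens our belief in H.
Prior: 0.5235 → Posterior: 0.7164


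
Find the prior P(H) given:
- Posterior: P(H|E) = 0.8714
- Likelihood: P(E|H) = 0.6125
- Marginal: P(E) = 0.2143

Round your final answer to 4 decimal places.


From Bayes' theorem: P(H|E) = P(E|H) × P(H) / P(E)

Rearranging for P(H):
P(H) = P(H|E) × P(E) / P(E|H)
     = 0.8714 × 0.2143 / 0.6125
     = 0.18674102 / 0.6125
     = 0.3049


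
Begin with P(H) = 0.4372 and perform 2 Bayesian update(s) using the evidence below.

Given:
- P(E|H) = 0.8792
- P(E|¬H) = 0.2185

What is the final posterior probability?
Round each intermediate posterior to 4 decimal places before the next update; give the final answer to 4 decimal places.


Sequential Bayesian updating:

Initial prior: P(H) = 0.4372

Update 1:
  P(E) = 0.8792 × 0.4372 + 0.2185 × 0.5628 = 0.38438624 + 0.12297180 = 0.50735804
  P(H|E) = 0.38438624 / 0.50735804 = 0.7576

Update 2:
  P(E) = 0.8792 × 0.7576 + 0.2185 × 0.2424 = 0.66608192 + 0.05296440 = 0.71904632
  P(H|E) = 0.66608192 / 0.71904632 = 0.9263

Final posterior: 0.9263


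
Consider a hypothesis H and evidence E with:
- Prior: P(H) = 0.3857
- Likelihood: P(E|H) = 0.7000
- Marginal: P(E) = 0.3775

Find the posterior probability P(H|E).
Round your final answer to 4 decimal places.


Using Bayes' theorem:

P(H|E) = P(E|H) × P(H) / P(E)
       = 0.7000 × 0.3857 / 0.3775
       = 0.26999000 / 0.3775
       = 0.7152

The evidence strengthens our belief in H.
Prior: 0.3857 → Posterior: 0.7152


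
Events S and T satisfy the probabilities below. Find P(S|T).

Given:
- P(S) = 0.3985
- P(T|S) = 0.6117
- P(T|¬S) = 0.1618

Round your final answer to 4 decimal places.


Bayes' theorem: P(S|T) = P(T|S) × P(S) / P(T)

Step 1: Calculate P(T) using law of total probability
P(T) = P(T|S)P(S) + P(T|¬S)P(¬S)
     = 0.6117 × 0.3985 + 0.1618 × 0.6015
     = 0.24376245 + 0.09732270
     = 0.34108515

Step 2: Apply Bayes' theorem
P(S|T) = P(T|S) × P(S) / P(T)
       = 0.24376245 / 0.34108515
       = 0.7147


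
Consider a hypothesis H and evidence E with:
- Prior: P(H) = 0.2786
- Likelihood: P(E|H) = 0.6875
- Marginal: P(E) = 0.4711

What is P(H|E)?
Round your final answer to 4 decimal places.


Using Bayes' theorem:

P(H|E) = P(E|H) × P(H) / P(E)
       = 0.6875 × 0.2786 / 0.4711
       = 0.19153750 / 0.4711
       = 0.4066

The evidence strengthens our belief in H.
Prior: 0.2786 → Posterior: 0.4066


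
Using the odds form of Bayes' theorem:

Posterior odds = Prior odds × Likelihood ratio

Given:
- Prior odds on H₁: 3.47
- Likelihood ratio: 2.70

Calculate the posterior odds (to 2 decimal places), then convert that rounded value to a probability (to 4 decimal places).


Step 1: Calculate posterior odds
Posterior odds = Prior odds × LR
               = 3.47 × 2.70
               = 9.37

Step 2: Convert to probability
P(H₁|E) = Posterior odds / (1 + Posterior odds)
       = 9.37 / (1 + 9.37)
       = 9.37 / 10.37
       = 0.9036

The evidence increased P(H₁) from 0.7763 to 0.9036.


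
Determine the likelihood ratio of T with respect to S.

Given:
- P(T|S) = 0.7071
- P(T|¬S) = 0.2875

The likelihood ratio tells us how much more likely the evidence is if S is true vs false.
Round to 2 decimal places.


Likelihood Ratio (LR) = P(T|S) / P(T|¬S)

LR = 0.7071 / 0.2875
   = 2.46

The evidence is 2.46 times more likely if S is true than if S is false.
Because LR exceeds 1, T is evidence for S.


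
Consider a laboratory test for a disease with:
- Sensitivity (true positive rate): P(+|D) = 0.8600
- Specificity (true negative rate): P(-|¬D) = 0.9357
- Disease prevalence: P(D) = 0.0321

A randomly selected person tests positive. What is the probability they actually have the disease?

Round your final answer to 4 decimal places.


Let D = has disease, + = positive test

Given:
- P(D) = 0.0321 (prevalence)
- P(+|D) = 0.8600 (sensitivity)
- P(-|¬D) = 0.9357 (specificity)
- P(+|¬D) = 0.0643 (false positive rate = 1 - specificity)

Step 1: Find P(+)
P(+) = P(+|D)P(D) + P(+|¬D)P(¬D)
     = 0.8600 × 0.0321 + 0.0643 × 0.9679
     = 0.02760600 + 0.06223597
     = 0.08984197

Step 2: Apply Bayes' theorem for P(D|+)
P(D|+) = P(+|D)P(D) / P(+)
       = 0.02760600 / 0.08984197
       = 0.3073


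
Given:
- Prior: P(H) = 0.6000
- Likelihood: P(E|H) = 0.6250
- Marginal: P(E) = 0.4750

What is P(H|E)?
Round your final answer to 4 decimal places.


Using Bayes' theorem:

P(H|E) = P(E|H) × P(H) / P(E)
       = 0.6250 × 0.6000 / 0.4750
       = 0.37500000 / 0.4750
       = 0.7895

The evidence strengthens our belief in H.
Prior: 0.6000 → Posterior: 0.7895


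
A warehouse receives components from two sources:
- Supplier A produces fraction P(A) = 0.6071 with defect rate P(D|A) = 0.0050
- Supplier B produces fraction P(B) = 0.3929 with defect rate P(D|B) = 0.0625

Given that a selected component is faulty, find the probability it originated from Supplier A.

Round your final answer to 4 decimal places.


Let A = from Supplier A, D = faulty

Given:
- P(A) = 0.6071, P(B) = 0.3929
- P(D|A) = 0.0050, P(D|B) = 0.0625

Step 1: Find P(D)
P(D) = P(D|A)P(A) + P(D|B)P(B)
     = 0.0050 × 0.6071 + 0.0625 × 0.3929
     = 0.00303550 + 0.02455625
     = 0.02759175

Step 2: Apply Bayes' theorem
P(A|D) = P(D|A)P(A) / P(D)
       = 0.00303550 / 0.02759175
       = 0.1100


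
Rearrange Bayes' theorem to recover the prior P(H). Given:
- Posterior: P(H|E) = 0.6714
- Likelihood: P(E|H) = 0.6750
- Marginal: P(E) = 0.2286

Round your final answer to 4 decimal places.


From Bayes' theorem: P(H|E) = P(E|H) × P(H) / P(E)

Rearranging for P(H):
P(H) = P(H|E) × P(E) / P(E|H)
     = 0.6714 × 0.2286 / 0.6750
     = 0.15348204 / 0.6750
     = 0.2274


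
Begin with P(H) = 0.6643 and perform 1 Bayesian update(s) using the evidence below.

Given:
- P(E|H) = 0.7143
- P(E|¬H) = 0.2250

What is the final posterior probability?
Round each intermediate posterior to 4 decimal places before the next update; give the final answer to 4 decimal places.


Sequential Bayesian updating:

Initial prior: P(H) = 0.6643

Update 1:
  P(E) = 0.7143 × 0.6643 + 0.2250 × 0.3357 = 0.47450949 + 0.07553250 = 0.55004199
  P(H|E) = 0.47450949 / 0.55004199 = 0.8627

Final posterior: 0.8627


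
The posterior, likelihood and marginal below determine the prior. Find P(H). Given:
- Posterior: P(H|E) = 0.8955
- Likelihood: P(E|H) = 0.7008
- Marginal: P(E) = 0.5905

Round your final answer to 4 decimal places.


From Bayes' theorem: P(H|E) = P(E|H) × P(H) / P(E)

Rearranging for P(H):
P(H) = P(H|E) × P(E) / P(E|H)
     = 0.8955 × 0.5905 / 0.7008
     = 0.52879275 / 0.7008
     = 0.7546


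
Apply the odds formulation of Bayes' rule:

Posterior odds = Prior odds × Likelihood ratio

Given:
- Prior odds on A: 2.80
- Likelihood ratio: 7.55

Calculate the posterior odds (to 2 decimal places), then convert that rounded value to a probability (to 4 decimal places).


Step 1: Calculate posterior odds
Posterior odds = Prior odds × LR
               = 2.80 × 7.55
               = 21.14

Step 2: Convert to probability
P(A|E) = Posterior odds / (1 + Posterior odds)
       = 21.14 / (1 + 21.14)
       = 21.14 / 22.14
       = 0.9548

The evidence increased P(A) from 0.7368 to 0.9548.


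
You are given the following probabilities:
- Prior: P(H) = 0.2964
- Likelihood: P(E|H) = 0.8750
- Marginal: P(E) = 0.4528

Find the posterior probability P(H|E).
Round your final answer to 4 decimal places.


Using Bayes' theorem:

P(H|E) = P(E|H) × P(H) / P(E)
       = 0.8750 × 0.2964 / 0.4528
       = 0.25935000 / 0.4528
       = 0.5728

The evidence strengthens our belief in H.
Prior: 0.2964 → Posterior: 0.5728


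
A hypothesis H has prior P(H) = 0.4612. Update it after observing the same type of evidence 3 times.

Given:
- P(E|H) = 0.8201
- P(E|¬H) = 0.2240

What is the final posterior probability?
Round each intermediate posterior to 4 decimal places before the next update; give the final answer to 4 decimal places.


Sequential Bayesian updating:

Initial prior: P(H) = 0.4612

Update 1:
  P(E) = 0.8201 × 0.4612 + 0.2240 × 0.5388 = 0.37823012 + 0.12069120 = 0.49892132
  P(H|E) = 0.37823012 / 0.49892132 = 0.7581

Update 2:
  P(E) = 0.8201 × 0.7581 + 0.2240 × 0.2419 = 0.62171781 + 0.05418560 = 0.67590341
  P(H|E) = 0.62171781 / 0.67590341 = 0.9198

Update 3:
  P(E) = 0.8201 × 0.9198 + 0.2240 × 0.0802 = 0.75432798 + 0.01796480 = 0.77229278
  P(H|E) = 0.75432798 / 0.77229278 = 0.9767

Final posterior: 0.9767


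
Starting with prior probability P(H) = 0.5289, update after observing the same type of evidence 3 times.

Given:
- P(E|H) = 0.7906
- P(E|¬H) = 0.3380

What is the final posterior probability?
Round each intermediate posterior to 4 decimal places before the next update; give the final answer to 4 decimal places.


Sequential Bayesian updating:

Initial prior: P(H) = 0.5289

Update 1:
  P(E) = 0.7906 × 0.5289 + 0.3380 × 0.4711 = 0.41814834 + 0.15923180 = 0.57738014
  P(H|E) = 0.41814834 / 0.57738014 = 0.7242

Update 2:
  P(E) = 0.7906 × 0.7242 + 0.3380 × 0.2758 = 0.57255252 + 0.09322040 = 0.66577292
  P(H|E) = 0.57255252 / 0.66577292 = 0.8600

Update 3:
  P(E) = 0.7906 × 0.8600 + 0.3380 × 0.1400 = 0.67991600 + 0.04732000 = 0.72723600
  P(H|E) = 0.67991600 / 0.72723600 = 0.9349

Final posterior: 0.9349


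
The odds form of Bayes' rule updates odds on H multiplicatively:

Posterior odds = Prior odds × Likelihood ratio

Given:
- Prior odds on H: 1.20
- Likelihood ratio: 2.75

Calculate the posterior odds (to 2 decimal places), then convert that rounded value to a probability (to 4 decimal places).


Step 1: Calculate posterior odds
Posterior odds = Prior odds × LR
               = 1.20 × 2.75
               = 3.30

Step 2: Convert to probability
P(H|E) = Posterior odds / (1 + Posterior odds)
       = 3.30 / (1 + 3.30)
       = 3.30 / 4.30
       = 0.7674

The evidence increased P(H) from 0.5455 to 0.7674.


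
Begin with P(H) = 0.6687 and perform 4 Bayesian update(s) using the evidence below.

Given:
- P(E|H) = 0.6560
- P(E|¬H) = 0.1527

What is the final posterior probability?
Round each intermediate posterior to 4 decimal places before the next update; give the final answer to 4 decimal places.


Sequential Bayesian updating:

Initial prior: P(H) = 0.6687

Update 1:
  P(E) = 0.6560 × 0.6687 + 0.1527 × 0.3313 = 0.43866720 + 0.05058951 = 0.48925671
  P(H|E) = 0.43866720 / 0.48925671 = 0.8966

Update 2:
  P(E) = 0.6560 × 0.8966 + 0.1527 × 0.1034 = 0.58816960 + 0.01578918 = 0.60395878
  P(H|E) = 0.58816960 / 0.60395878 = 0.9739

Update 3:
  P(E) = 0.6560 × 0.9739 + 0.1527 × 0.0261 = 0.63887840 + 0.00398547 = 0.64286387
  P(H|E) = 0.63887840 / 0.64286387 = 0.9938

Update 4:
  P(E) = 0.6560 × 0.9938 + 0.1527 × 0.0062 = 0.65193280 + 0.00094674 = 0.65287954
  P(H|E) = 0.65193280 / 0.65287954 = 0.9985

Final posterior: 0.9985


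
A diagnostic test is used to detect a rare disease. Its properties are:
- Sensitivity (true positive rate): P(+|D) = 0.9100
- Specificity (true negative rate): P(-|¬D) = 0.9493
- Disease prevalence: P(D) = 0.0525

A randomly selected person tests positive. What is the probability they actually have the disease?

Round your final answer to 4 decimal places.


Let D = has disease, + = positive test

Given:
- P(D) = 0.0525 (prevalence)
- P(+|D) = 0.9100 (sensitivity)
- P(-|¬D) = 0.9493 (specificity)
- P(+|¬D) = 0.0507 (false positive rate = 1 - specificity)

Step 1: Find P(+)
P(+) = P(+|D)P(D) + P(+|¬D)P(¬D)
     = 0.9100 × 0.0525 + 0.0507 × 0.9475
     = 0.04777500 + 0.04803825
     = 0.09581325

Step 2: Apply Bayes' theorem for P(D|+)
P(D|+) = P(+|D)P(D) / P(+)
       = 0.04777500 / 0.09581325
       = 0.4986


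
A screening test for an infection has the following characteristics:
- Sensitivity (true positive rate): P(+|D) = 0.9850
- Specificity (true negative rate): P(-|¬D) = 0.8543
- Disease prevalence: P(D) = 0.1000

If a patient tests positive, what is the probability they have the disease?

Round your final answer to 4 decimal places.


Let D = has disease, + = positive test

Given:
- P(D) = 0.1000 (prevalence)
- P(+|D) = 0.9850 (sensitivity)
- P(-|¬D) = 0.8543 (specificity)
- P(+|¬D) = 0.1457 (false positive rate = 1 - specificity)

Step 1: Find P(+)
P(+) = P(+|D)P(D) + P(+|¬D)P(¬D)
     = 0.9850 × 0.1000 + 0.1457 × 0.9000
     = 0.09850000 + 0.13113000
     = 0.22963000

Step 2: Apply Bayes' theorem for P(D|+)
P(D|+) = P(+|D)P(D) / P(+)
       = 0.09850000 / 0.22963000
       = 0.4290


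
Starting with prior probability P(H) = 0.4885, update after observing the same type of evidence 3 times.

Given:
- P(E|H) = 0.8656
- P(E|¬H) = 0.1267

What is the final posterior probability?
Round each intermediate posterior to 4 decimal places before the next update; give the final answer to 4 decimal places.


Sequential Bayesian updating:

Initial prior: P(H) = 0.4885

Update 1:
  P(E) = 0.8656 × 0.4885 + 0.1267 × 0.5115 = 0.42284560 + 0.06480705 = 0.48765265
  P(H|E) = 0.42284560 / 0.48765265 = 0.8671

Update 2:
  P(E) = 0.8656 × 0.8671 + 0.1267 × 0.1329 = 0.75056176 + 0.01683843 = 0.76740019
  P(H|E) = 0.75056176 / 0.76740019 = 0.9781

Update 3:
  P(E) = 0.8656 × 0.9781 + 0.1267 × 0.0219 = 0.84664336 + 0.00277473 = 0.84941809
  P(H|E) = 0.84664336 / 0.84941809 = 0.9967

Final posterior: 0.9967


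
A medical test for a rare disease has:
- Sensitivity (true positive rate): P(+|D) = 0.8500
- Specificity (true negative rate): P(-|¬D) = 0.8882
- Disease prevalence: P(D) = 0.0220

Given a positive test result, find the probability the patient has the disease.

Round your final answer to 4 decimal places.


Let D = has disease, + = positive test

Given:
- P(D) = 0.0220 (prevalence)
- P(+|D) = 0.8500 (sensitivity)
- P(-|¬D) = 0.8882 (specificity)
- P(+|¬D) = 0.1118 (false positive rate = 1 - specificity)

Step 1: Find P(+)
P(+) = P(+|D)P(D) + P(+|¬D)P(¬D)
     = 0.8500 × 0.0220 + 0.1118 × 0.9780
     = 0.01870000 + 0.10934040
     = 0.12804040

Step 2: Apply Bayes' theorem for P(D|+)
P(D|+) = P(+|D)P(D) / P(+)
       = 0.01870000 / 0.12804040
       = 0.1460


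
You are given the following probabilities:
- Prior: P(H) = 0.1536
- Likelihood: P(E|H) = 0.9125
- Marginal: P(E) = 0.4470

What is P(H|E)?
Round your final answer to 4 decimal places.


Using Bayes' theorem:

P(H|E) = P(E|H) × P(H) / P(E)
       = 0.9125 × 0.1536 / 0.4470
       = 0.14016000 / 0.4470
       = 0.3136

The evidence strengthens our belief in H.
Prior: 0.1536 → Posterior: 0.3136


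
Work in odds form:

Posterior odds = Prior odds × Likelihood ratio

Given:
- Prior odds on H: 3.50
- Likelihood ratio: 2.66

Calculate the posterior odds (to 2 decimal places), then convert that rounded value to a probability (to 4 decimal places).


Step 1: Calculate posterior odds
Posterior odds = Prior odds × LR
               = 3.50 × 2.66
               = 9.31

Step 2: Convert to probability
P(H|E) = Posterior odds / (1 + Posterior odds)
       = 9.31 / (1 + 9.31)
       = 9.31 / 10.31
       = 0.9030

The evidence increased P(H) from 0.7778 to 0.9030.


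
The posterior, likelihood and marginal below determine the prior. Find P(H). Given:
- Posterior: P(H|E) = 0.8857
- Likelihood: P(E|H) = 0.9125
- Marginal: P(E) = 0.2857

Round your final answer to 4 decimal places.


From Bayes' theorem: P(H|E) = P(E|H) × P(H) / P(E)

Rearranging for P(H):
P(H) = P(H|E) × P(E) / P(E|H)
     = 0.8857 × 0.2857 / 0.9125
     = 0.25304449 / 0.9125
     = 0.2773


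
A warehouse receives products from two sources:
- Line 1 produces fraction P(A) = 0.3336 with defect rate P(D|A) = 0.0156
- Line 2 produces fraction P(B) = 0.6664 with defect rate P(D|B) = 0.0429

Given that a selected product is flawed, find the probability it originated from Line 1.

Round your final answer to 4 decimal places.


Let A = from Line 1, D = flawed

Given:
- P(A) = 0.3336, P(B) = 0.6664
- P(D|A) = 0.0156, P(D|B) = 0.0429

Step 1: Find P(D)
P(D) = P(D|A)P(A) + P(D|B)P(B)
     = 0.0156 × 0.3336 + 0.0429 × 0.6664
     = 0.00520416 + 0.02858856
     = 0.03379272

Step 2: Apply Bayes' theorem
P(A|D) = P(D|A)P(A) / P(D)
       = 0.00520416 / 0.03379272
       = 0.1540


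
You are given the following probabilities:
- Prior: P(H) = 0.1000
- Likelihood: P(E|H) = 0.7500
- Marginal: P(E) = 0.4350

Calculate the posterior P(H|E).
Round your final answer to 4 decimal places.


Using Bayes' theorem:

P(H|E) = P(E|H) × P(H) / P(E)
       = 0.7500 × 0.1000 / 0.4350
       = 0.07500000 / 0.4350
       = 0.1724

The evidence strengthens our belief in H.
Prior: 0.1000 → Posterior: 0.1724


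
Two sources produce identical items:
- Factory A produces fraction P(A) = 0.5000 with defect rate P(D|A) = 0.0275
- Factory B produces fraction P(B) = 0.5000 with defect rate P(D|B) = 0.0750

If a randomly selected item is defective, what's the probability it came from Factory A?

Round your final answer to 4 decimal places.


Let A = from Factory A, D = defective

Given:
- P(A) = 0.5000, P(B) = 0.5000
- P(D|A) = 0.0275, P(D|B) = 0.0750

Step 1: Find P(D)
P(D) = P(D|A)P(A) + P(D|B)P(B)
     = 0.0275 × 0.5000 + 0.0750 × 0.5000
     = 0.01375000 + 0.03750000
     = 0.05125000

Step 2: Apply Bayes' theorem
P(A|D) = P(D|A)P(A) / P(D)
       = 0.01375000 / 0.05125000
       = 0.2683


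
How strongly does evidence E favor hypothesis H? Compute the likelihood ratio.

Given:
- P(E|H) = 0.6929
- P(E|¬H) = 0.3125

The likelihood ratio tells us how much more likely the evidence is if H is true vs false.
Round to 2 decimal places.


Likelihood Ratio (LR) = P(E|H) / P(E|¬H)

LR = 0.6929 / 0.3125
   = 2.22

The evidence is 2.22 times more likely if H is true than if H is false.
Since LR > 1, the evidence supports H over ¬H.


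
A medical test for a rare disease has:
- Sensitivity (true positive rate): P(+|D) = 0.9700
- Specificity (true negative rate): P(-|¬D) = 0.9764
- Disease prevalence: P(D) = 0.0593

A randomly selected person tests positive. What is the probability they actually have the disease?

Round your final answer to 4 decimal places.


Let D = has disease, + = positive test

Given:
- P(D) = 0.0593 (prevalence)
- P(+|D) = 0.9700 (sensitivity)
- P(-|¬D) = 0.9764 (specificity)
- P(+|¬D) = 0.0236 (false positive rate = 1 - specificity)

Step 1: Find P(+)
P(+) = P(+|D)P(D) + P(+|¬D)P(¬D)
     = 0.9700 × 0.0593 + 0.0236 × 0.9407
     = 0.05752100 + 0.02220052
     = 0.07972152

Step 2: Apply Bayes' theorem for P(D|+)
P(D|+) = P(+|D)P(D) / P(+)
       = 0.05752100 / 0.07972152
       = 0.7215


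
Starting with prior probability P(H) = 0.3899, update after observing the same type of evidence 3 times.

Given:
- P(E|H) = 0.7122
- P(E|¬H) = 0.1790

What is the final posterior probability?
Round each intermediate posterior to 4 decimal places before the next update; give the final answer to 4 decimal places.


Sequential Bayesian updating:

Initial prior: P(H) = 0.3899

Update 1:
  P(E) = 0.7122 × 0.3899 + 0.1790 × 0.6101 = 0.27768678 + 0.10920790 = 0.38689468
  P(H|E) = 0.27768678 / 0.38689468 = 0.7177

Update 2:
  P(E) = 0.7122 × 0.7177 + 0.1790 × 0.2823 = 0.51114594 + 0.05053170 = 0.56167764
  P(H|E) = 0.51114594 / 0.56167764 = 0.9100

Update 3:
  P(E) = 0.7122 × 0.9100 + 0.1790 × 0.0900 = 0.64810200 + 0.01611000 = 0.66421200
  P(H|E) = 0.64810200 / 0.66421200 = 0.9757

Final posterior: 0.9757


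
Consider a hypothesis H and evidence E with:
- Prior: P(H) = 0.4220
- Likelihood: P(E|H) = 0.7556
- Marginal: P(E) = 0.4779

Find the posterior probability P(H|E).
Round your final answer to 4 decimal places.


Using Bayes' theorem:

P(H|E) = P(E|H) × P(H) / P(E)
       = 0.7556 × 0.4220 / 0.4779
       = 0.31886320 / 0.4779
       = 0.6672

The evidence strengthens our belief in H.
Prior: 0.4220 → Posterior: 0.6672


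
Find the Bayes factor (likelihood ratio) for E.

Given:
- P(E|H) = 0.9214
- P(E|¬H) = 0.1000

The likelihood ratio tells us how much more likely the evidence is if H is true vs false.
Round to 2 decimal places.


Likelihood Ratio (LR) = P(E|H) / P(E|¬H)

LR = 0.9214 / 0.1000
   = 9.21

The evidence is 9.21 times more likely if H is true than if H is false.
Because LR exceeds 1, E is evidence for H.


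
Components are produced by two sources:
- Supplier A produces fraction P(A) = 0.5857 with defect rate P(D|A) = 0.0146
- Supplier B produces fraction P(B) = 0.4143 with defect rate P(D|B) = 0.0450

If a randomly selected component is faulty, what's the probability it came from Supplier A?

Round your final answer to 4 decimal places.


Let A = from Supplier A, D = faulty

Given:
- P(A) = 0.5857, P(B) = 0.4143
- P(D|A) = 0.0146, P(D|B) = 0.0450

Step 1: Find P(D)
P(D) = P(D|A)P(A) + P(D|B)P(B)
     = 0.0146 × 0.5857 + 0.0450 × 0.4143
     = 0.00855122 + 0.01864350
     = 0.02719472

Step 2: Apply Bayes' theorem
P(A|D) = P(D|A)P(A) / P(D)
       = 0.00855122 / 0.02719472
       = 0.3144


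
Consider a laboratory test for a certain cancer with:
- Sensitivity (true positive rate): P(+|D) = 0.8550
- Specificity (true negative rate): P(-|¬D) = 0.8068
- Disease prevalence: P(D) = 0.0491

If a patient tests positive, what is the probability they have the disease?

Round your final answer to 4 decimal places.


Let D = has disease, + = positive test

Given:
- P(D) = 0.0491 (prevalence)
- P(+|D) = 0.8550 (sensitivity)
- P(-|¬D) = 0.8068 (specificity)
- P(+|¬D) = 0.1932 (false positive rate = 1 - specificity)

Step 1: Find P(+)
P(+) = P(+|D)P(D) + P(+|¬D)P(¬D)
     = 0.8550 × 0.0491 + 0.1932 × 0.9509
     = 0.04198050 + 0.18371388
     = 0.22569438

Step 2: Apply Bayes' theorem for P(D|+)
P(D|+) = P(+|D)P(D) / P(+)
       = 0.04198050 / 0.22569438
       = 0.1860


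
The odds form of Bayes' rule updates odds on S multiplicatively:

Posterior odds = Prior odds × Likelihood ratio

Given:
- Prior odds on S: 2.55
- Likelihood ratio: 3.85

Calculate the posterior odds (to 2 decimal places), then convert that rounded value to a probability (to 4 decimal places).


Step 1: Calculate posterior odds
Posterior odds = Prior odds × LR
               = 2.55 × 3.85
               = 9.82

Step 2: Convert to probability
P(S|E) = Posterior odds / (1 + Posterior odds)
       = 9.82 / (1 + 9.82)
       = 9.82 / 10.82
       = 0.9076

The evidence increased P(S) from 0.7183 to 0.9076.


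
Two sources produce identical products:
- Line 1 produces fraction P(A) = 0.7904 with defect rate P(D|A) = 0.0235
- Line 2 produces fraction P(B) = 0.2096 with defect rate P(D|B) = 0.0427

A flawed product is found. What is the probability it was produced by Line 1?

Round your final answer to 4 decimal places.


Let A = from Line 1, D = flawed

Given:
- P(A) = 0.7904, P(B) = 0.2096
- P(D|A) = 0.0235, P(D|B) = 0.0427

Step 1: Find P(D)
P(D) = P(D|A)P(A) + P(D|B)P(B)
     = 0.0235 × 0.7904 + 0.0427 × 0.2096
     = 0.01857440 + 0.00894992
     = 0.02752432

Step 2: Apply Bayes' theorem
P(A|D) = P(D|A)P(A) / P(D)
       = 0.01857440 / 0.02752432
       = 0.6748


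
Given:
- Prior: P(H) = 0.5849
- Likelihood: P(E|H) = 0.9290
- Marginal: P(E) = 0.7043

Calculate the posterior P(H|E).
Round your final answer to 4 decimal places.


Using Bayes' theorem:

P(H|E) = P(E|H) × P(H) / P(E)
       = 0.9290 × 0.5849 / 0.7043
       = 0.54337210 / 0.7043
       = 0.7715

The evidence strengthens our belief in H.
Prior: 0.5849 → Posterior: 0.7715


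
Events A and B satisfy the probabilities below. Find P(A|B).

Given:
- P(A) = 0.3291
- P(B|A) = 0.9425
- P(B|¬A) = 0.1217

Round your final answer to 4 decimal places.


Bayes' theorem: P(A|B) = P(B|A) × P(A) / P(B)

Step 1: Calculate P(B) using law of total probability
P(B) = P(B|A)P(A) + P(B|¬A)P(¬A)
     = 0.9425 × 0.3291 + 0.1217 × 0.6709
     = 0.31017675 + 0.08164853
     = 0.39182528

Step 2: Apply Bayes' theorem
P(A|B) = P(B|A) × P(A) / P(B)
       = 0.31017675 / 0.39182528
       = 0.7916


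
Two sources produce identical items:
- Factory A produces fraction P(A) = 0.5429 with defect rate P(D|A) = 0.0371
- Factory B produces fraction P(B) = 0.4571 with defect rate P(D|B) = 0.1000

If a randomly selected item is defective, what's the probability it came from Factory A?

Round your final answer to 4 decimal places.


Let A = from Factory A, D = defective

Given:
- P(A) = 0.5429, P(B) = 0.4571
- P(D|A) = 0.0371, P(D|B) = 0.1000

Step 1: Find P(D)
P(D) = P(D|A)P(A) + P(D|B)P(B)
     = 0.0371 × 0.5429 + 0.1000 × 0.4571
     = 0.02014159 + 0.04571000
     = 0.06585159

Step 2: Apply Bayes' theorem
P(A|D) = P(D|A)P(A) / P(D)
       = 0.02014159 / 0.06585159
       = 0.3059


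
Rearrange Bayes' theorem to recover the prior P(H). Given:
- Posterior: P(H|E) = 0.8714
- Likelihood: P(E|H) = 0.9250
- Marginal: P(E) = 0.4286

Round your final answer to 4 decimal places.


From Bayes' theorem: P(H|E) = P(E|H) × P(H) / P(E)

Rearranging for P(H):
P(H) = P(H|E) × P(E) / P(E|H)
     = 0.8714 × 0.4286 / 0.9250
     = 0.37348204 / 0.9250
     = 0.4038


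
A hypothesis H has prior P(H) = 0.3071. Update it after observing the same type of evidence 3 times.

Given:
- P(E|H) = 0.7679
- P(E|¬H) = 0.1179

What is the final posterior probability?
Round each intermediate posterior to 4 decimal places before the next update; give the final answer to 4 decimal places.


Sequential Bayesian updating:

Initial prior: P(H) = 0.3071

Update 1:
  P(E) = 0.7679 × 0.3071 + 0.1179 × 0.6929 = 0.23582209 + 0.08169291 = 0.31751500
  P(H|E) = 0.23582209 / 0.31751500 = 0.7427

Update 2:
  P(E) = 0.7679 × 0.7427 + 0.1179 × 0.2573 = 0.57031933 + 0.03033567 = 0.60065500
  P(H|E) = 0.57031933 / 0.60065500 = 0.9495

Update 3:
  P(E) = 0.7679 × 0.9495 + 0.1179 × 0.0505 = 0.72912105 + 0.00595395 = 0.73507500
  P(H|E) = 0.72912105 / 0.73507500 = 0.9919

Final posterior: 0.9919


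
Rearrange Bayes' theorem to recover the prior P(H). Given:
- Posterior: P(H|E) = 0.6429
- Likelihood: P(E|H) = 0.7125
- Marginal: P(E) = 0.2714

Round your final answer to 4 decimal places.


From Bayes' theorem: P(H|E) = P(E|H) × P(H) / P(E)

Rearranging for P(H):
P(H) = P(H|E) × P(E) / P(E|H)
     = 0.6429 × 0.2714 / 0.7125
     = 0.17448306 / 0.7125
     = 0.2449


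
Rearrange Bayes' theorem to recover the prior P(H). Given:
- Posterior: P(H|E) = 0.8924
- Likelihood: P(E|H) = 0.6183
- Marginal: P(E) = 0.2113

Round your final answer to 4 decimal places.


From Bayes' theorem: P(H|E) = P(E|H) × P(H) / P(E)

Rearranging for P(H):
P(H) = P(H|E) × P(E) / P(E|H)
     = 0.8924 × 0.2113 / 0.6183
     = 0.18856412 / 0.6183
     = 0.3050


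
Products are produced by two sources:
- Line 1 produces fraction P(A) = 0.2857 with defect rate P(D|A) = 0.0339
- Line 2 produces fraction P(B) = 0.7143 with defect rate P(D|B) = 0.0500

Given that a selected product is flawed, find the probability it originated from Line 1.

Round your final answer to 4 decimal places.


Let A = from Line 1, D = flawed

Given:
- P(A) = 0.2857, P(B) = 0.7143
- P(D|A) = 0.0339, P(D|B) = 0.0500

Step 1: Find P(D)
P(D) = P(D|A)P(A) + P(D|B)P(B)
     = 0.0339 × 0.2857 + 0.0500 × 0.7143
     = 0.00968523 + 0.03571500
     = 0.04540023

Step 2: Apply Bayes' theorem
P(A|D) = P(D|A)P(A) / P(D)
       = 0.00968523 / 0.04540023
       = 0.2133


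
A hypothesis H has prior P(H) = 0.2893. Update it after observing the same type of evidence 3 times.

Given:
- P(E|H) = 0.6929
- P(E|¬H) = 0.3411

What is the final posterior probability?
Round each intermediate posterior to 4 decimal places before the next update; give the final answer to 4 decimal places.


Sequential Bayesian updating:

Initial prior: P(H) = 0.2893

Update 1:
  P(E) = 0.6929 × 0.2893 + 0.3411 × 0.7107 = 0.20045597 + 0.24241977 = 0.44287574
  P(H|E) = 0.20045597 / 0.44287574 = 0.4526

Update 2:
  P(E) = 0.6929 × 0.4526 + 0.3411 × 0.5474 = 0.31360654 + 0.18671814 = 0.50032468
  P(H|E) = 0.31360654 / 0.50032468 = 0.6268

Update 3:
  P(E) = 0.6929 × 0.6268 + 0.3411 × 0.3732 = 0.43430972 + 0.12729852 = 0.56160824
  P(H|E) = 0.43430972 / 0.56160824 = 0.7733

Final posterior: 0.7733


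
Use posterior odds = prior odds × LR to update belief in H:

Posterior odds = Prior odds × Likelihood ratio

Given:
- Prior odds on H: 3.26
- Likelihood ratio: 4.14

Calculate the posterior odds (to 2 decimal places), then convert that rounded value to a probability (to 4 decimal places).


Step 1: Calculate posterior odds
Posterior odds = Prior odds × LR
               = 3.26 × 4.14
               = 13.50

Step 2: Convert to probability
P(H|E) = Posterior odds / (1 + Posterior odds)
       = 13.50 / (1 + 13.50)
       = 13.50 / 14.50
       = 0.9310

The evidence increased P(H) from 0.7653 to 0.9310.


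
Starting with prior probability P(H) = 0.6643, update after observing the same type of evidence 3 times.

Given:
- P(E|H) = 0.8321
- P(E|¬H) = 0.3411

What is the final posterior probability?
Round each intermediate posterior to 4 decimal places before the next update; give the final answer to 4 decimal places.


Sequential Bayesian updating:

Initial prior: P(H) = 0.6643

Update 1:
  P(E) = 0.8321 × 0.6643 + 0.3411 × 0.3357 = 0.55276403 + 0.11450727 = 0.66727130
  P(H|E) = 0.55276403 / 0.66727130 = 0.8284

Update 2:
  P(E) = 0.8321 × 0.8284 + 0.3411 × 0.1716 = 0.68931164 + 0.05853276 = 0.74784440
  P(H|E) = 0.68931164 / 0.74784440 = 0.9217

Update 3:
  P(E) = 0.8321 × 0.9217 + 0.3411 × 0.0783 = 0.76694657 + 0.02670813 = 0.79365470
  P(H|E) = 0.76694657 / 0.79365470 = 0.9663

Final posterior: 0.9663


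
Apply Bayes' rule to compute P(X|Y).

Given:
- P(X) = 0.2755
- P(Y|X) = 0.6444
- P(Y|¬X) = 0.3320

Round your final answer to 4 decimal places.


Bayes' theorem: P(X|Y) = P(Y|X) × P(X) / P(Y)

Step 1: Calculate P(Y) using law of total probability
P(Y) = P(Y|X)P(X) + P(Y|¬X)P(¬X)
     = 0.6444 × 0.2755 + 0.3320 × 0.7245
     = 0.17753220 + 0.24053400
     = 0.41806620

Step 2: Apply Bayes' theorem
P(X|Y) = P(Y|X) × P(X) / P(Y)
       = 0.17753220 / 0.41806620
       = 0.4247


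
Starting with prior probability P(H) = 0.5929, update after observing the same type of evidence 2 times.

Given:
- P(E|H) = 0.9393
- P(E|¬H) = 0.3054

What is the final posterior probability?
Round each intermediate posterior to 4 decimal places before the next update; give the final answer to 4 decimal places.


Sequential Bayesian updating:

Initial prior: P(H) = 0.5929

Update 1:
  P(E) = 0.9393 × 0.5929 + 0.3054 × 0.4071 = 0.55691097 + 0.12432834 = 0.68123931
  P(H|E) = 0.55691097 / 0.68123931 = 0.8175

Update 2:
  P(E) = 0.9393 × 0.8175 + 0.3054 × 0.1825 = 0.76787775 + 0.05573550 = 0.82361325
  P(H|E) = 0.76787775 / 0.82361325 = 0.9323

Final posterior: 0.9323


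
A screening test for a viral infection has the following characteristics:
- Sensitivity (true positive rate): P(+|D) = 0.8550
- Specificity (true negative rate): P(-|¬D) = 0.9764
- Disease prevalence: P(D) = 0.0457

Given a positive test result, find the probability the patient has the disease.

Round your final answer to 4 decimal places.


Let D = has disease, + = positive test

Given:
- P(D) = 0.0457 (prevalence)
- P(+|D) = 0.8550 (sensitivity)
- P(-|¬D) = 0.9764 (specificity)
- P(+|¬D) = 0.0236 (false positive rate = 1 - specificity)

Step 1: Find P(+)
P(+) = P(+|D)P(D) + P(+|¬D)P(¬D)
     = 0.8550 × 0.0457 + 0.0236 × 0.9543
     = 0.03907350 + 0.02252148
     = 0.06159498

Step 2: Apply Bayes' theorem for P(D|+)
P(D|+) = P(+|D)P(D) / P(+)
       = 0.03907350 / 0.06159498
       = 0.6344


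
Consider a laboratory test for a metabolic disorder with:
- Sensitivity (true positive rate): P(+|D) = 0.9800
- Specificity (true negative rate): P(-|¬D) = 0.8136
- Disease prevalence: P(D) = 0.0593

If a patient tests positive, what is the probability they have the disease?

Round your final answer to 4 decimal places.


Let D = has disease, + = positive test

Given:
- P(D) = 0.0593 (prevalence)
- P(+|D) = 0.9800 (sensitivity)
- P(-|¬D) = 0.8136 (specificity)
- P(+|¬D) = 0.1864 (false positive rate = 1 - specificity)

Step 1: Find P(+)
P(+) = P(+|D)P(D) + P(+|¬D)P(¬D)
     = 0.9800 × 0.0593 + 0.1864 × 0.9407
     = 0.05811400 + 0.17534648
     = 0.23346048

Step 2: Apply Bayes' theorem for P(D|+)
P(D|+) = P(+|D)P(D) / P(+)
       = 0.05811400 / 0.23346048
       = 0.2489


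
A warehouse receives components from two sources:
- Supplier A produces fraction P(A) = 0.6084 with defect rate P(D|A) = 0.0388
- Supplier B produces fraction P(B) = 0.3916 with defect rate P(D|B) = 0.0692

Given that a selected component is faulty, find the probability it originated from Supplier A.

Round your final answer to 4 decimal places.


Let A = from Supplier A, D = faulty

Given:
- P(A) = 0.6084, P(B) = 0.3916
- P(D|A) = 0.0388, P(D|B) = 0.0692

Step 1: Find P(D)
P(D) = P(D|A)P(A) + P(D|B)P(B)
     = 0.0388 × 0.6084 + 0.0692 × 0.3916
     = 0.02360592 + 0.02709872
     = 0.05070464

Step 2: Apply Bayes' theorem
P(A|D) = P(D|A)P(A) / P(D)
       = 0.02360592 / 0.05070464
       = 0.4656
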